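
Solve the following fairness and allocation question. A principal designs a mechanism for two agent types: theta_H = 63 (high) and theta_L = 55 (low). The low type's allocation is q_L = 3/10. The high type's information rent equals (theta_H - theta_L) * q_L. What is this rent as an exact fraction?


Step 1: theta_H - theta_L = 63 - 55 = 8
Step 2: Information rent = (theta_H - theta_L) * q_L
Step 3: = 8 * 3/10
Step 4: = 12/5

12/5


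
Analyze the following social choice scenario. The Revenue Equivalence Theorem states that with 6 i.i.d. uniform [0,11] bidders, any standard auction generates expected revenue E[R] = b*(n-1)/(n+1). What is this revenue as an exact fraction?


Step 1: By Revenue Equivalence, expected revenue = b*(n-1)/(n+1)
Step 2: Substituting n = 6, b = 11
Step 3: Revenue = 11*(6-1)/(6+1) = 11*5/7
Step 4: Revenue = 55/7

55/7


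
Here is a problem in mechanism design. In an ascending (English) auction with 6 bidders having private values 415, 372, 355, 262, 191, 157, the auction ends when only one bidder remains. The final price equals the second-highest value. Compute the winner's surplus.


Step 1: Identify the highest value: 415
Step 2: Identify the second-highest value: 372
Step 3: The final price = second-highest value = 372
Step 4: Surplus = 415 - 372 = 43

43


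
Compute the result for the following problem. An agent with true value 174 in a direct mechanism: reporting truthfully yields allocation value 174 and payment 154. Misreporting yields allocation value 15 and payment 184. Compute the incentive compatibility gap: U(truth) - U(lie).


Step 1: U(truth) = value - payment = 174 - 154 = 20
Step 2: U(lie) = allocation - payment = 15 - 184 = -169
Step 3: IC gap = 20 - (-169) = 189

189


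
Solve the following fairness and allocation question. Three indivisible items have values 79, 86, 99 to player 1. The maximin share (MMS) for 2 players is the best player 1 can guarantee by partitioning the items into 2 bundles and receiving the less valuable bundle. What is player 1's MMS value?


Step 1: Item values = 79, 86, 99
Step 2: Enumerate all 2-bundle partitions and take the smaller bundle:
  Partition 1: {79} vs {86,99} -> bundles 79, 185; min = 79
  Partition 2: {86} vs {79,99} -> bundles 86, 178; min = 86
  Partition 3: {99} vs {79,86} -> bundles 99, 165; min = 99
Step 3: MMS = max(79, 86, 99) = 99

99


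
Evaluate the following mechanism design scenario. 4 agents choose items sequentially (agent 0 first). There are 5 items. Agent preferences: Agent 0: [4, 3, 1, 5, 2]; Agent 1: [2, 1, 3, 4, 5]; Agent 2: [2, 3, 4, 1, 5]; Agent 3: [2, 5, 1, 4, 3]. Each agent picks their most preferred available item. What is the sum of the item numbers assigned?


Step 1: Agent 0 picks item 4
Step 2: Agent 1 picks item 2
Step 3: Agent 2 picks item 3
Step 4: Agent 3 picks item 5
Step 5: Sum = 4 + 2 + 3 + 5 = 14

14


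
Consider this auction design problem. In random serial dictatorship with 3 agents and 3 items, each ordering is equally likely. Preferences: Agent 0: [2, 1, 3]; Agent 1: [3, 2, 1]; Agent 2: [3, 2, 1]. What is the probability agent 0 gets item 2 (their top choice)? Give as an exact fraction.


Step 1: Agent 0 wants item 2
Step 2: There are 6 possible orderings of agents
Step 3: In 4 orderings, agent 0 gets item 2
Step 4: Probability = 4/6 = 2/3

2/3


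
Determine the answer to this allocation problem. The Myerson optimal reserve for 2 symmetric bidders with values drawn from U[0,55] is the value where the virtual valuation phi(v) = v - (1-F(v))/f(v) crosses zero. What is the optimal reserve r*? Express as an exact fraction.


Step 1: For U[0,55], F(v) = v/55 and f(v) = 1/55
Step 2: phi(v) = v - (1 - v/55)/(1/55) = v - (55 - v) = 2v - 55
Step 3: Set phi(r*) = 0: 2r* - 55 = 0
Step 4: r* = 55/2 (the number of bidders n = 2 does not enter)

55/2


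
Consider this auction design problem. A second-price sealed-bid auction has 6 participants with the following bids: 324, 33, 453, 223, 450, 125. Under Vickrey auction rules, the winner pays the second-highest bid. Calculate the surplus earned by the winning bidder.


Step 1: Sort bids in descending order: 453, 450, 324, 223, 125, 33
Step 2: The winning bid is the highest: 453
Step 3: The payment equals the second-highest bid: 450
Step 4: Surplus = winner's bid - payment = 453 - 450 = 3

3


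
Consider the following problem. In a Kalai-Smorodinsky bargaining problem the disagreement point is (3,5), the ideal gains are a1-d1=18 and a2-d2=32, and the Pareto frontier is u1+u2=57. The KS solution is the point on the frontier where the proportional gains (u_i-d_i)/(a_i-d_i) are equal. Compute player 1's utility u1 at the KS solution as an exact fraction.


Step 1: At the KS point, (u1-d1)/r1 = (u2-d2)/r2 = t and u1+u2 = 57
Step 2: u1 = d1 + r1*t and u2 = d2 + r2*t, so (d1 + r1*t) + (d2 + r2*t) = 57
Step 3: t = (57 - 3 - 5)/(18 + 32) = 49/50
Step 4: u1 = d1 + r1*t = 3 + 18 * 49/50 = 516/25
Step 5: (Check: u2 = d2 + r2*t = 909/25; u1+u2 = 516/25 + 909/25 = 57, on the frontier.)

516/25


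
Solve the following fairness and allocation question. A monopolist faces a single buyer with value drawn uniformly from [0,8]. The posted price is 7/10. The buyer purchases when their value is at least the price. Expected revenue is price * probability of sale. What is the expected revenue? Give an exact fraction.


Step 1: Posted price r = 7/10, value support [0,8]
Step 2: P(v >= r) = (8 - 7/10)/8 = 73/80
Step 3: Expected revenue = r * P(v >= r) = 7/10 * 73/80
Step 4: Revenue = 511/800

511/800


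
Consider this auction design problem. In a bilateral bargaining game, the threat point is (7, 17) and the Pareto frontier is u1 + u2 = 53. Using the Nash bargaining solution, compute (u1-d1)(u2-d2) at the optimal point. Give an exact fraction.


Step 1: The Nash solution splits surplus symmetrically above the disagreement point
Step 2: u1 = (total + d1 - d2)/2 = (53 + 7 - 17)/2 = 43/2
Step 3: u2 = (total - d1 + d2)/2 = (53 - 7 + 17)/2 = 63/2
Step 4: Nash product = (43/2 - 7) * (63/2 - 17)
Step 5: = 29/2 * 29/2 = 841/4

841/4


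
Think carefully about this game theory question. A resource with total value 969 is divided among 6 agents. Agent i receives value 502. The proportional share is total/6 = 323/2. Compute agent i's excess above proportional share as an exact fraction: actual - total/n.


Step 1: Proportional share = 969/6 = 323/2
Step 2: Agent's actual allocation = 502
Step 3: Excess = 502 - 323/2 = 681/2

681/2


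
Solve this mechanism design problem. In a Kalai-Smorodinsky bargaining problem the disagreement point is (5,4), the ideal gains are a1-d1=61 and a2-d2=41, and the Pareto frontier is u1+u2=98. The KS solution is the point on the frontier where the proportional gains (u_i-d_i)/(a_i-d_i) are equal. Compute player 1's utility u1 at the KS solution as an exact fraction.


Step 1: At the KS point, (u1-d1)/r1 = (u2-d2)/r2 = t and u1+u2 = 98
Step 2: u1 = d1 + r1*t and u2 = d2 + r2*t, so (d1 + r1*t) + (d2 + r2*t) = 98
Step 3: t = (98 - 5 - 4)/(61 + 41) = 89/102
Step 4: u1 = d1 + r1*t = 5 + 61 * 89/102 = 5939/102
Step 5: (Check: u2 = d2 + r2*t = 4057/102; u1+u2 = 5939/102 + 4057/102 = 98, on the frontier.)

5939/102


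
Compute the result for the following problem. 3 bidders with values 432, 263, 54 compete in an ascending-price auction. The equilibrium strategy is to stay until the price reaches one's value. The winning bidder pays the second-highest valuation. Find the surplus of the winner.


Step 1: Identify the highest value: 432
Step 2: Identify the second-highest value: 263
Step 3: The final price = second-highest value = 263
Step 4: Surplus = 432 - 263 = 169

169


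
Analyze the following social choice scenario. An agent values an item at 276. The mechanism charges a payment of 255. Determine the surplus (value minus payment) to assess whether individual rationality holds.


Step 1: Surplus = value - payment = 276 - 255 = 21
Step 2: IR is satisfied (surplus >= 0)

21


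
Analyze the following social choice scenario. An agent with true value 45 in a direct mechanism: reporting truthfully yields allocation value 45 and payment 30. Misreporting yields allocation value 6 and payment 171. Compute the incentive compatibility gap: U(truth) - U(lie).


Step 1: U(truth) = value - payment = 45 - 30 = 15
Step 2: U(lie) = allocation - payment = 6 - 171 = -165
Step 3: IC gap = 15 - (-165) = 180

180


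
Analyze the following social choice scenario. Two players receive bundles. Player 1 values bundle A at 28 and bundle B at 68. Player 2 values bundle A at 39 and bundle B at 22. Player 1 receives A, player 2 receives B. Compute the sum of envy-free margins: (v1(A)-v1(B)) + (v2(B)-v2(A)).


Step 1: Player 1's margin = v1(A) - v1(B) = 28 - 68 = -40
Step 2: Player 2's margin = v2(B) - v2(A) = 22 - 39 = -17
Step 3: Total margin = -40 + -17 = -57

-57


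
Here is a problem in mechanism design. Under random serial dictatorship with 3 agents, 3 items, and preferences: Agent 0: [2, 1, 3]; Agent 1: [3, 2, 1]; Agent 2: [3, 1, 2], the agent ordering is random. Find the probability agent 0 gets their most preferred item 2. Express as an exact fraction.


Step 1: Agent 0 wants item 2
Step 2: There are 6 possible orderings of agents
Step 3: In 5 orderings, agent 0 gets item 2
Step 4: Probability = 5/6

5/6


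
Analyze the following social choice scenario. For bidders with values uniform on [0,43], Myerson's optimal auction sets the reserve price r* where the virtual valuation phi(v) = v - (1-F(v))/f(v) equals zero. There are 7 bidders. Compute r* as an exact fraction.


Step 1: For U[0,43], F(v) = v/43 and f(v) = 1/43
Step 2: phi(v) = v - (1 - v/43)/(1/43) = v - (43 - v) = 2v - 43
Step 3: Set phi(r*) = 0: 2r* - 43 = 0
Step 4: r* = 43/2 (the number of bidders n = 7 does not enter)

43/2


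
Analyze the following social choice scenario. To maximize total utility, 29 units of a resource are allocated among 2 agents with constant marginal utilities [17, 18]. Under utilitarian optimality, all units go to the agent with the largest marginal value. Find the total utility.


Step 1: The marginal utilities are [17, 18]
Step 2: The highest marginal utility is 18
Step 3: All 29 units go to that agent
Step 4: Total utility = 18 * 29 = 522

522


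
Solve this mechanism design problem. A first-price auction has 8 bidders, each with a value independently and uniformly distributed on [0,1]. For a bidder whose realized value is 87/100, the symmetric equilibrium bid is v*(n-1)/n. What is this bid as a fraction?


Step 1: The symmetric BNE bidding function is b(v) = v * (n-1) / n
Step 2: Substitute v = 87/100 and n = 8
Step 3: b = 87/100 * 7/8
Step 4: b = 609/800

609/800


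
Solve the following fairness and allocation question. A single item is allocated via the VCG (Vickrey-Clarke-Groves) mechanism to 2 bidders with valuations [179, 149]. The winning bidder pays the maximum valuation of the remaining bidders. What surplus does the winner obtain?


Step 1: The winner is the agent with the highest value: agent 0 with value 179
Step 2: Values of other agents: [149]
Step 3: VCG payment = max of others' values = 149
Step 4: Surplus = 179 - 149 = 30

30


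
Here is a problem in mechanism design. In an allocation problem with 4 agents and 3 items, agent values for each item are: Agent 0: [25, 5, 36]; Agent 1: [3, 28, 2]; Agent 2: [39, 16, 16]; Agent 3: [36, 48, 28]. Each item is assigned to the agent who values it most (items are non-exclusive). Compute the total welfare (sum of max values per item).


Step 1: For each item, find the maximum value among all agents.
Step 2: Item 0 -> Agent 2 (value 39)
Step 3: Item 1 -> Agent 3 (value 48)
Step 4: Item 2 -> Agent 0 (value 36)
Step 5: Total welfare = 39 + 48 + 36 = 123

123


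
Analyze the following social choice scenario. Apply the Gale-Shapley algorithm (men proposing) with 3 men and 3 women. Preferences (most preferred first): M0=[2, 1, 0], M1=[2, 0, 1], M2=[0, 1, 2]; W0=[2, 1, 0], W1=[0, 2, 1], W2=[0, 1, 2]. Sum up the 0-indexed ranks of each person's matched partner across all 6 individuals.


Step 1: Run Gale-Shapley (men propose, women hold best offer):
  M0 proposes to W2; she accepts
  M1 proposes to W2; rejected
  M1 proposes to W0; she accepts
  M2 proposes to W0; she switches from M1
  M1 proposes to W1; she accepts
Step 2: Final matching: W0-M2, W1-M1, W2-M0
Step 3: 0-indexed ranks (man's rank of his match, then woman's): 0 + 0 + 2 + 2 + 0 + 0
Step 4: Total rank sum = 4

4


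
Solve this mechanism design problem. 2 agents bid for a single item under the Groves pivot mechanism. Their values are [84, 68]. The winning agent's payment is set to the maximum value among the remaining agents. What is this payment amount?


Step 1: The efficient winner is agent 0 with value 84
Step 2: Other agents' values: [68]
Step 3: Pivot payment = max(others) = 68
Step 4: The winner pays 68

68


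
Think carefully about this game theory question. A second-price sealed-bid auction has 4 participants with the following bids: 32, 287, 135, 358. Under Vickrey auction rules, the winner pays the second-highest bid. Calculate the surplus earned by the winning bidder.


Step 1: Sort bids in descending order: 358, 287, 135, 32
Step 2: The winning bid is the highest: 358
Step 3: The payment equals the second-highest bid: 287
Step 4: Surplus = winner's bid - payment = 358 - 287 = 71

71


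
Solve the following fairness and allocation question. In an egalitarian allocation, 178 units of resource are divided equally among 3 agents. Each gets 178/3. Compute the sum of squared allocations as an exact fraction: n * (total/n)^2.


Step 1: Each agent's share = 178/3
Step 2: Square of each share = (178/3)^2 = 31684/9
Step 3: Sum of squares = 3 * 31684/9 = 31684/3

31684/3


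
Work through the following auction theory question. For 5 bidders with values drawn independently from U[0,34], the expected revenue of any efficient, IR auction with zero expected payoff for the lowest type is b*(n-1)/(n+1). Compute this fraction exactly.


Step 1: By Revenue Equivalence, expected revenue = b*(n-1)/(n+1)
Step 2: Substituting n = 5, b = 34
Step 3: Revenue = 34*(5-1)/(5+1) = 34*4/6
Step 4: Revenue = 136/6 = 68/3

68/3


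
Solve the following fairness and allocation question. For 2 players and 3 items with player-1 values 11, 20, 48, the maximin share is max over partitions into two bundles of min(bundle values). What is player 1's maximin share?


Step 1: Item values = 11, 20, 48
Step 2: Enumerate all 2-bundle partitions and take the smaller bundle:
  Partition 1: {11} vs {20,48} -> bundles 11, 68; min = 11
  Partition 2: {20} vs {11,48} -> bundles 20, 59; min = 20
  Partition 3: {48} vs {11,20} -> bundles 48, 31; min = 31
Step 3: MMS = max(11, 20, 31) = 31

31


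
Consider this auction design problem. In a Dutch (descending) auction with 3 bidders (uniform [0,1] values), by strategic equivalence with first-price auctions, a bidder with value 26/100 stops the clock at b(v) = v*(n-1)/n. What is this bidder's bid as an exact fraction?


Step 1: Dutch auctions are strategically equivalent to first-price auctions
Step 2: The equilibrium bid is b(v) = v*(n-1)/n
Step 3: b = 13/50 * 2/3
Step 4: b = 13/75

13/75


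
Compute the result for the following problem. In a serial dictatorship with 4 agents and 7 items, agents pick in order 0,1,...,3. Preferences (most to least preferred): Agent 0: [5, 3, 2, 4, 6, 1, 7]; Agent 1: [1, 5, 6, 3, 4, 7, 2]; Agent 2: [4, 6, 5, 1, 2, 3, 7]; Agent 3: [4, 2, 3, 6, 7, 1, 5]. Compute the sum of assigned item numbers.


Step 1: Agent 0 picks item 5
Step 2: Agent 1 picks item 1
Step 3: Agent 2 picks item 4
Step 4: Agent 3 picks item 2
Step 5: Sum = 5 + 1 + 4 + 2 = 12

12


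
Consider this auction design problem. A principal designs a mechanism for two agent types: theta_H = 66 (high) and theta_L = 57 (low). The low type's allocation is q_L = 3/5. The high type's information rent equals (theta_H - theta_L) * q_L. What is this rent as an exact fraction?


Step 1: theta_H - theta_L = 66 - 57 = 9
Step 2: Information rent = (theta_H - theta_L) * q_L
Step 3: = 9 * 3/5
Step 4: = 27/5

27/5


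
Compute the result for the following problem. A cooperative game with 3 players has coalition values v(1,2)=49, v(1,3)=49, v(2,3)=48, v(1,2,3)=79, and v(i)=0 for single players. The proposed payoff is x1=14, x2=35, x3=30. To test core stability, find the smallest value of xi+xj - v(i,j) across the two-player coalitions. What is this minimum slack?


Step 1: Slack for coalition (1,2): x1+x2 - v12 = 49 - 49 = 0
Step 2: Slack for coalition (1,3): x1+x3 - v13 = 44 - 49 = -5
Step 3: Slack for coalition (2,3): x2+x3 - v23 = 65 - 48 = 17
Step 4: Minimum slack = min(0, -5, 17) = -5, attained by (1,3); coalition (1,3) can block (slack < 0), so the allocation is not in the core

-5


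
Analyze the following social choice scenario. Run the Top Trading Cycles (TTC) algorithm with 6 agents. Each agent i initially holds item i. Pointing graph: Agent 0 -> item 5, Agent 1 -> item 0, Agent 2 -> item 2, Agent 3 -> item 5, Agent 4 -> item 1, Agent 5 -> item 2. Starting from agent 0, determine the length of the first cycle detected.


Step 1: Trace the pointer graph from agent 0: 0 -> 5 -> 2 -> 2
Step 2: A cycle is detected when we revisit agent 2
Step 3: The cycle is: 2 -> 2
Step 4: Cycle length = 1

1


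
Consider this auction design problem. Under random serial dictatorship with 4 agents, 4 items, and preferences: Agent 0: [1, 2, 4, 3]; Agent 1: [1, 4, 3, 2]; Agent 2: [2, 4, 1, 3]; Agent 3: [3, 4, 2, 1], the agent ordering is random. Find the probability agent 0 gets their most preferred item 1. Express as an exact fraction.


Step 1: Agent 0 wants item 1
Step 2: There are 24 possible orderings of agents
Step 3: In 12 orderings, agent 0 gets item 1
Step 4: Probability = 12/24 = 1/2

1/2


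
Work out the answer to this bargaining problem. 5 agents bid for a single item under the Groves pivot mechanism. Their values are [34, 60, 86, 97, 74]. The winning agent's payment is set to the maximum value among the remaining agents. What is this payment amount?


Step 1: The efficient winner is agent 3 with value 97
Step 2: Other agents' values: [34, 60, 86, 74]
Step 3: Pivot payment = max(others) = 86
Step 4: The winner pays 86

86


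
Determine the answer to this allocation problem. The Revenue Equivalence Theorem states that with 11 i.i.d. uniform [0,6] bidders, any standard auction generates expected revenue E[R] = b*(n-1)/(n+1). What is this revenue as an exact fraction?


Step 1: By Revenue Equivalence, expected revenue = b*(n-1)/(n+1)
Step 2: Substituting n = 11, b = 6
Step 3: Revenue = 6*(11-1)/(11+1) = 6*10/12
Step 4: Revenue = 60/12 = 5

5


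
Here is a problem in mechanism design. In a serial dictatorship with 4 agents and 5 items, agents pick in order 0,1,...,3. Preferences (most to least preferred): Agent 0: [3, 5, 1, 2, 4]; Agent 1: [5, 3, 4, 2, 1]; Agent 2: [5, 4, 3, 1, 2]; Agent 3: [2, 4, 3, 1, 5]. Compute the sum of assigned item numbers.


Step 1: Agent 0 picks item 3
Step 2: Agent 1 picks item 5
Step 3: Agent 2 picks item 4
Step 4: Agent 3 picks item 2
Step 5: Sum = 3 + 5 + 4 + 2 = 14

14


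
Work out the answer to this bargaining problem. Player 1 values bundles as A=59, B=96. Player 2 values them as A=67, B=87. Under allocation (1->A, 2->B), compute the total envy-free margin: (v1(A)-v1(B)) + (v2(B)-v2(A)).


Step 1: Player 1's margin = v1(A) - v1(B) = 59 - 96 = -37
Step 2: Player 2's margin = v2(B) - v2(A) = 87 - 67 = 20
Step 3: Total margin = -37 + 20 = -17

-17


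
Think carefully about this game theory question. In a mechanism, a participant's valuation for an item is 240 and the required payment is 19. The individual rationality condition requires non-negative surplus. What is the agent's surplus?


Step 1: Surplus = value - payment = 240 - 19 = 221
Step 2: IR is satisfied (surplus >= 0)

221


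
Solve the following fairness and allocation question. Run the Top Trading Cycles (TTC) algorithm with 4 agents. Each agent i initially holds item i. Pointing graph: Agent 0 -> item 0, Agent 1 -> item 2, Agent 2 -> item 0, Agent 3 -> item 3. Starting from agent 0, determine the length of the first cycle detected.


Step 1: Trace the pointer graph from agent 0: 0 -> 0
Step 2: A cycle is detected when we revisit agent 0
Step 3: The cycle is: 0 -> 0
Step 4: Cycle length = 1

1


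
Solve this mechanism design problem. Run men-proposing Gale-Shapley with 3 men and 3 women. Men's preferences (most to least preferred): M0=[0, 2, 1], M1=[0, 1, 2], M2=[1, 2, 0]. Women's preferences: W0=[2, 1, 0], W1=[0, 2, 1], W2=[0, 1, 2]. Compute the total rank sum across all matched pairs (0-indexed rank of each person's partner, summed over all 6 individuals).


Step 1: Run Gale-Shapley (men propose, women hold best offer):
  M0 proposes to W0; she accepts
  M1 proposes to W0; she switches from M0
  M2 proposes to W1; she accepts
  M0 proposes to W2; she accepts
Step 2: Final matching: W0-M1, W1-M2, W2-M0
Step 3: 0-indexed ranks (man's rank of his match, then woman's): 0 + 1 + 0 + 1 + 1 + 0
Step 4: Total rank sum = 3

3


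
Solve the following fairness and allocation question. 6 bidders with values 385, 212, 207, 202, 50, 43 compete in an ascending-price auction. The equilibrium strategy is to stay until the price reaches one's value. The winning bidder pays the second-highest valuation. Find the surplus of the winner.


Step 1: Identify the highest value: 385
Step 2: Identify the second-highest value: 212
Step 3: The final price = second-highest value = 212
Step 4: Surplus = 385 - 212 = 173

173


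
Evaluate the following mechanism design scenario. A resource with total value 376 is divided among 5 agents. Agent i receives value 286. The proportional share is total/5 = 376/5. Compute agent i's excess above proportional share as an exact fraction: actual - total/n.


Step 1: Proportional share = 376/5
Step 2: Agent's actual allocation = 286
Step 3: Excess = 286 - 376/5 = 1054/5

1054/5


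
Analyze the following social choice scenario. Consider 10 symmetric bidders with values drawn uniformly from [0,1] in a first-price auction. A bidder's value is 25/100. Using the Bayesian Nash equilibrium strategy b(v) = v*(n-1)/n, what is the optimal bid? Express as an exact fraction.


Step 1: The symmetric BNE bidding function is b(v) = v * (n-1) / n
Step 2: Substitute v = 1/4 and n = 10
Step 3: b = 1/4 * 9/10
Step 4: b = 9/40

9/40


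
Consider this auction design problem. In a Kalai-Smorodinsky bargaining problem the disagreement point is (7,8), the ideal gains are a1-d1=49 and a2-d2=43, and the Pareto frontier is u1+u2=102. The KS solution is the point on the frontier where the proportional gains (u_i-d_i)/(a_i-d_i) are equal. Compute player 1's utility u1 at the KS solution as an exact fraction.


Step 1: At the KS point, (u1-d1)/r1 = (u2-d2)/r2 = t and u1+u2 = 102
Step 2: u1 = d1 + r1*t and u2 = d2 + r2*t, so (d1 + r1*t) + (d2 + r2*t) = 102
Step 3: t = (102 - 7 - 8)/(49 + 43) = 87/92
Step 4: u1 = d1 + r1*t = 7 + 49 * 87/92 = 4907/92
Step 5: (Check: u2 = d2 + r2*t = 4477/92; u1+u2 = 4907/92 + 4477/92 = 102, on the frontier.)

4907/92


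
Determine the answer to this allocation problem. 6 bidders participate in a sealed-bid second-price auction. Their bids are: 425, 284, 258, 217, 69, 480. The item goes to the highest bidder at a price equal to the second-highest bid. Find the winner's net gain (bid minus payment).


Step 1: Sort bids in descending order: 480, 425, 284, 258, 217, 69
Step 2: The winning bid is the highest: 480
Step 3: The payment equals the second-highest bid: 425
Step 4: Surplus = winner's bid - payment = 480 - 425 = 55

55


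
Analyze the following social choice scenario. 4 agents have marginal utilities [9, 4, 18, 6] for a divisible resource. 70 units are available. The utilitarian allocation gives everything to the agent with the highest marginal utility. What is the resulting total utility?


Step 1: The marginal utilities are [9, 4, 18, 6]
Step 2: The highest marginal utility is 18
Step 3: All 70 units go to that agent
Step 4: Total utility = 18 * 70 = 1260

1260


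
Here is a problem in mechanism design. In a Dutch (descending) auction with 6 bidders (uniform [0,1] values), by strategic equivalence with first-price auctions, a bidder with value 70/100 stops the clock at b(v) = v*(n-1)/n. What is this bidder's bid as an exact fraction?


Step 1: Dutch auctions are strategically equivalent to first-price auctions
Step 2: The equilibrium bid is b(v) = v*(n-1)/n
Step 3: b = 7/10 * 5/6
Step 4: b = 7/12

7/12


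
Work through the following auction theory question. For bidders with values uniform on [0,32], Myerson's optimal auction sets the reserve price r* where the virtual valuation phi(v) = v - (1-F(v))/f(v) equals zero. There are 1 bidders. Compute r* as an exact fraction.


Step 1: For U[0,32], F(v) = v/32 and f(v) = 1/32
Step 2: phi(v) = v - (1 - v/32)/(1/32) = v - (32 - v) = 2v - 32
Step 3: Set phi(r*) = 0: 2r* - 32 = 0
Step 4: r* = 32/2 = 16 (the number of bidders n = 1 does not enter)

16


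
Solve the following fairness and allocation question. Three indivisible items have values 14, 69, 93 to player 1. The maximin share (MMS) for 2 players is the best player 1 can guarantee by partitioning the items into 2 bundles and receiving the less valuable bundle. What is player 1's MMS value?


Step 1: Item values = 14, 69, 93
Step 2: Enumerate all 2-bundle partitions and take the smaller bundle:
  Partition 1: {14} vs {69,93} -> bundles 14, 162; min = 14
  Partition 2: {69} vs {14,93} -> bundles 69, 107; min = 69
  Partition 3: {93} vs {14,69} -> bundles 93, 83; min = 83
Step 3: MMS = max(14, 69, 83) = 83

83


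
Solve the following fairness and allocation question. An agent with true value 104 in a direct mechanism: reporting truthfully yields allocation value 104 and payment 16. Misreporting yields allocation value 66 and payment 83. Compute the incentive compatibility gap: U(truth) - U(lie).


Step 1: U(truth) = value - payment = 104 - 16 = 88
Step 2: U(lie) = allocation - payment = 66 - 83 = -17
Step 3: IC gap = 88 - (-17) = 105

105


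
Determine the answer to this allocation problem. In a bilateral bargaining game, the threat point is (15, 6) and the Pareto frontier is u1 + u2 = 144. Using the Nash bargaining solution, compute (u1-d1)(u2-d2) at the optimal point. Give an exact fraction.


Step 1: The Nash solution splits surplus symmetrically above the disagreement point
Step 2: u1 = (total + d1 - d2)/2 = (144 + 15 - 6)/2 = 153/2
Step 3: u2 = (total - d1 + d2)/2 = (144 - 15 + 6)/2 = 135/2
Step 4: Nash product = (153/2 - 15) * (135/2 - 6)
Step 5: = 123/2 * 123/2 = 15129/4

15129/4


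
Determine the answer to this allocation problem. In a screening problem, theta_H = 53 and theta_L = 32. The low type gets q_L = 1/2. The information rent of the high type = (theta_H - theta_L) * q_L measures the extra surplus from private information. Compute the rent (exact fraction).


Step 1: theta_H - theta_L = 53 - 32 = 21
Step 2: Information rent = (theta_H - theta_L) * q_L
Step 3: = 21 * 1/2
Step 4: = 21/2

21/2


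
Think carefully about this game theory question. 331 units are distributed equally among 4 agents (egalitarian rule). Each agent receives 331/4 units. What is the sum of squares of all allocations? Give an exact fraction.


Step 1: Each agent's share = 331/4
Step 2: Square of each share = (331/4)^2 = 109561/16
Step 3: Sum of squares = 4 * 109561/16 = 109561/4

109561/4


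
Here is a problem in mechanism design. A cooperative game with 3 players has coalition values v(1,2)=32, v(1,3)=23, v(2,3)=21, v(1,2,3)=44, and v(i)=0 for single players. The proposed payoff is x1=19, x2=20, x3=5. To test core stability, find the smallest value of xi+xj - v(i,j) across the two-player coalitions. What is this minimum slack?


Step 1: Slack for coalition (1,2): x1+x2 - v12 = 39 - 32 = 7
Step 2: Slack for coalition (1,3): x1+x3 - v13 = 24 - 23 = 1
Step 3: Slack for coalition (2,3): x2+x3 - v23 = 25 - 21 = 4
Step 4: Minimum slack = min(7, 1, 4) = 1, attained by (1,3); no pair can gain by deviating, so the allocation is in the core

1


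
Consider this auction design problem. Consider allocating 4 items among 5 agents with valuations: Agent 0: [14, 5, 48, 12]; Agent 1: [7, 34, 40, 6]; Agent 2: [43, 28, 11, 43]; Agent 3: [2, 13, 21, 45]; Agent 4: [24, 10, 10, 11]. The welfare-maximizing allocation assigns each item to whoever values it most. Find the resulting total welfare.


Step 1: For each item, find the maximum value among all agents.
Step 2: Item 0 -> Agent 2 (value 43)
Step 3: Item 1 -> Agent 1 (value 34)
Step 4: Item 2 -> Agent 0 (value 48)
Step 5: Item 3 -> Agent 3 (value 45)
Step 6: Total welfare = 43 + 34 + 48 + 45 = 170

170


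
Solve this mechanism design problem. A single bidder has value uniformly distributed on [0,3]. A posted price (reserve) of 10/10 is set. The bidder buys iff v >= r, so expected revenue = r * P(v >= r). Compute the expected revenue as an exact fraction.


Step 1: Posted price r = 1, value support [0,3]
Step 2: P(v >= r) = (3 - 1)/3 = 2/3
Step 3: Expected revenue = r * P(v >= r) = 1 * 2/3
Step 4: Revenue = 2/3

2/3


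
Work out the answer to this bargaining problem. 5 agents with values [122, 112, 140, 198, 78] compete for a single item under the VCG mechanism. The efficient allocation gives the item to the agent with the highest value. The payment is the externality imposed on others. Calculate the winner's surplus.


Step 1: The winner is the agent with the highest value: agent 3 with value 198
Step 2: Values of other agents: [122, 112, 140, 78]
Step 3: VCG payment = max of others' values = 140
Step 4: Surplus = 198 - 140 = 58

58


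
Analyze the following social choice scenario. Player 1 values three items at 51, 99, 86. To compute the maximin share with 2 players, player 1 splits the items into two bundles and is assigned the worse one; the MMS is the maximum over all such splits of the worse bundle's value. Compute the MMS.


Step 1: Item values = 51, 99, 86
Step 2: Enumerate all 2-bundle partitions and take the smaller bundle:
  Partition 1: {51} vs {99,86} -> bundles 51, 185; min = 51
  Partition 2: {99} vs {51,86} -> bundles 99, 137; min = 99
  Partition 3: {86} vs {51,99} -> bundles 86, 150; min = 86
Step 3: MMS = max(51, 99, 86) = 99

99


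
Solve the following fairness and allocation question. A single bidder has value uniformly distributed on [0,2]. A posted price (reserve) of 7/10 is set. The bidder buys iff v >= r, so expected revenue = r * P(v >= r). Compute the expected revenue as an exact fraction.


Step 1: Posted price r = 7/10, value support [0,2]
Step 2: P(v >= r) = (2 - 7/10)/2 = 13/20
Step 3: Expected revenue = r * P(v >= r) = 7/10 * 13/20
Step 4: Revenue = 91/200

91/200


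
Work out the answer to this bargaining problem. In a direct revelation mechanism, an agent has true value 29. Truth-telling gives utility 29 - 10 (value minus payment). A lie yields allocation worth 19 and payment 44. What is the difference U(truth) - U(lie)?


Step 1: U(truth) = value - payment = 29 - 10 = 19
Step 2: U(lie) = allocation - payment = 19 - 44 = -25
Step 3: IC gap = 19 - (-25) = 44

44


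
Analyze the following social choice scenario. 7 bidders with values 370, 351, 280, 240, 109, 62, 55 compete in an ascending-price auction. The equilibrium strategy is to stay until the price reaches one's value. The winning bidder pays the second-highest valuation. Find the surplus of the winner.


Step 1: Identify the highest value: 370
Step 2: Identify the second-highest value: 351
Step 3: The final price = second-highest value = 351
Step 4: Surplus = 370 - 351 = 19

19


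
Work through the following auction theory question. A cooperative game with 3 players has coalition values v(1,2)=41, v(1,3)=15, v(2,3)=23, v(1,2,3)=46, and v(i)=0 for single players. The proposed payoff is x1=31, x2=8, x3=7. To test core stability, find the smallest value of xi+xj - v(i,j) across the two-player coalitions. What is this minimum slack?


Step 1: Slack for coalition (1,2): x1+x2 - v12 = 39 - 41 = -2
Step 2: Slack for coalition (1,3): x1+x3 - v13 = 38 - 15 = 23
Step 3: Slack for coalition (2,3): x2+x3 - v23 = 15 - 23 = -8
Step 4: Minimum slack = min(-2, 23, -8) = -8, attained by (2,3); coalition (2,3) can block (slack < 0), so the allocation is not in the core

-8


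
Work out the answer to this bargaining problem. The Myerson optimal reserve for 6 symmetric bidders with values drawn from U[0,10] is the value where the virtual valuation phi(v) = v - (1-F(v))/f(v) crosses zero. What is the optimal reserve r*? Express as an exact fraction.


Step 1: For U[0,10], F(v) = v/10 and f(v) = 1/10
Step 2: phi(v) = v - (1 - v/10)/(1/10) = v - (10 - v) = 2v - 10
Step 3: Set phi(r*) = 0: 2r* - 10 = 0
Step 4: r* = 10/2 = 5 (the number of bidders n = 6 does not enter)

5


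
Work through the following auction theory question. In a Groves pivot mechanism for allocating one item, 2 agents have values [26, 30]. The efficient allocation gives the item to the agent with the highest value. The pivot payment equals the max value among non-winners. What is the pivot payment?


Step 1: The efficient winner is agent 1 with value 30
Step 2: Other agents' values: [26]
Step 3: Pivot payment = max(others) = 26
Step 4: The winner pays 26

26


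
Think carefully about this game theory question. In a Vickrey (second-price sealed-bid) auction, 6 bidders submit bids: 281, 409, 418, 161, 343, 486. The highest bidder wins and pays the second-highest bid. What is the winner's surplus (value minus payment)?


Step 1: Sort bids in descending order: 486, 418, 409, 343, 281, 161
Step 2: The winning bid is the highest: 486
Step 3: The payment equals the second-highest bid: 418
Step 4: Surplus = winner's bid - payment = 486 - 418 = 68

68


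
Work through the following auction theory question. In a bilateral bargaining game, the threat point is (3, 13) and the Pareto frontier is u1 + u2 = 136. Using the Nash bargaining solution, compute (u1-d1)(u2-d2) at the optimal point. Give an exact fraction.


Step 1: The Nash solution splits surplus symmetrically above the disagreement point
Step 2: u1 = (total + d1 - d2)/2 = (136 + 3 - 13)/2 = 63
Step 3: u2 = (total - d1 + d2)/2 = (136 - 3 + 13)/2 = 73
Step 4: Nash product = (63 - 3) * (73 - 13)
Step 5: = 60 * 60 = 3600

3600


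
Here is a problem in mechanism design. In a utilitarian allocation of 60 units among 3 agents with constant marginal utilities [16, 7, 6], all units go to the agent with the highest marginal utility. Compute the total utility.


Step 1: The marginal utilities are [16, 7, 6]
Step 2: The highest marginal utility is 16
Step 3: All 60 units go to that agent
Step 4: Total utility = 16 * 60 = 960

960


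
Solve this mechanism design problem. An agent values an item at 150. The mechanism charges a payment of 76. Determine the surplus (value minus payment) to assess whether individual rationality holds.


Step 1: Surplus = value - payment = 150 - 76 = 74
Step 2: IR is satisfied (surplus >= 0)

74


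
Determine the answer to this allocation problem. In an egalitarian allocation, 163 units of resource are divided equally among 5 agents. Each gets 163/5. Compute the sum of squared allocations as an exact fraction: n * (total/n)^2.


Step 1: Each agent's share = 163/5
Step 2: Square of each share = (163/5)^2 = 26569/25
Step 3: Sum of squares = 5 * 26569/25 = 26569/5

26569/5


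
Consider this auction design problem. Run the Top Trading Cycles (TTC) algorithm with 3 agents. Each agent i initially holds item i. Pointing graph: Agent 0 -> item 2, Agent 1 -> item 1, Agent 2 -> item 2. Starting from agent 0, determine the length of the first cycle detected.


Step 1: Trace the pointer graph from agent 0: 0 -> 2 -> 2
Step 2: A cycle is detected when we revisit agent 2
Step 3: The cycle is: 2 -> 2
Step 4: Cycle length = 1

1


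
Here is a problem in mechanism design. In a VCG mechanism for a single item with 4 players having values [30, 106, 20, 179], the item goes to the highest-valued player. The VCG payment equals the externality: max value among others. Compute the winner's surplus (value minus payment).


Step 1: The winner is the agent with the highest value: agent 3 with value 179
Step 2: Values of other agents: [30, 106, 20]
Step 3: VCG payment = max of others' values = 106
Step 4: Surplus = 179 - 106 = 73

73


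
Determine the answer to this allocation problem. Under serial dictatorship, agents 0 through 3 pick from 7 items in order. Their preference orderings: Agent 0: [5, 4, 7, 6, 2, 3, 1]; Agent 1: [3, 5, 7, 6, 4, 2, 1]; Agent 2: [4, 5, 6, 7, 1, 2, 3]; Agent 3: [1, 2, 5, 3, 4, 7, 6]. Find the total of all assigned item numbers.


Step 1: Agent 0 picks item 5
Step 2: Agent 1 picks item 3
Step 3: Agent 2 picks item 4
Step 4: Agent 3 picks item 1
Step 5: Sum = 5 + 3 + 4 + 1 = 13

13


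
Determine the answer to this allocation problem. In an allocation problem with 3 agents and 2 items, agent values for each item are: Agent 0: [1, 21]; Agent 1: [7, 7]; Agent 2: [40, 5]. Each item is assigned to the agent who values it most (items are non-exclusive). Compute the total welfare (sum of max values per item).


Step 1: For each item, find the maximum value among all agents.
Step 2: Item 0 -> Agent 2 (value 40)
Step 3: Item 1 -> Agent 0 (value 21)
Step 4: Total welfare = 40 + 21 = 61

61


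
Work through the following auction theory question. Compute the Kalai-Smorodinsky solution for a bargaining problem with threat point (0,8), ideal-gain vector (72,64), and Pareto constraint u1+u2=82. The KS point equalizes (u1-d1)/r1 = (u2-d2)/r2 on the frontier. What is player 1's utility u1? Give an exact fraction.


Step 1: At the KS point, (u1-d1)/r1 = (u2-d2)/r2 = t and u1+u2 = 82
Step 2: u1 = d1 + r1*t and u2 = d2 + r2*t, so (d1 + r1*t) + (d2 + r2*t) = 82
Step 3: t = (82 - 0 - 8)/(72 + 64) = 74/136 = 37/68
Step 4: u1 = d1 + r1*t = 0 + 72 * 37/68 = 666/17
Step 5: (Check: u2 = d2 + r2*t = 728/17; u1+u2 = 666/17 + 728/17 = 82, on the frontier.)

666/17


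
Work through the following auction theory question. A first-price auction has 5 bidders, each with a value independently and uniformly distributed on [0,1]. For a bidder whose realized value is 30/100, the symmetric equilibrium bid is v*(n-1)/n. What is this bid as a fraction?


Step 1: The symmetric BNE bidding function is b(v) = v * (n-1) / n
Step 2: Substitute v = 3/10 and n = 5
Step 3: b = 3/10 * 4/5
Step 4: b = 6/25

6/25


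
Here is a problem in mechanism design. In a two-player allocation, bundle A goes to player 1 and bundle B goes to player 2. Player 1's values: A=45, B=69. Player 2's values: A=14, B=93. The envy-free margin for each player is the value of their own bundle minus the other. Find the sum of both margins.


Step 1: Player 1's margin = v1(A) - v1(B) = 45 - 69 = -24
Step 2: Player 2's margin = v2(B) - v2(A) = 93 - 14 = 79
Step 3: Total margin = -24 + 79 = 55

55


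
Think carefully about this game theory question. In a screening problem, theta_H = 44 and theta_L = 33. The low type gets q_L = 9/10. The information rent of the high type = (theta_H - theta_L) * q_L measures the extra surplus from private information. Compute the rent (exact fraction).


Step 1: theta_H - theta_L = 44 - 33 = 11
Step 2: Information rent = (theta_H - theta_L) * q_L
Step 3: = 11 * 9/10
Step 4: = 99/10

99/10


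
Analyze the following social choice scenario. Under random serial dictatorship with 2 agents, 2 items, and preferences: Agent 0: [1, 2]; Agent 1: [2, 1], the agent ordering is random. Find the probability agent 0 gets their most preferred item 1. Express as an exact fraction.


Step 1: Agent 0 wants item 1
Step 2: There are 2 possible orderings of agents
Step 3: In 2 orderings, agent 0 gets item 1
Step 4: Probability = 2/2 = 1

1
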